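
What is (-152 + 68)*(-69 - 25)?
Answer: 7896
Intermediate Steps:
(-152 + 68)*(-69 - 25) = -84*(-94) = 7896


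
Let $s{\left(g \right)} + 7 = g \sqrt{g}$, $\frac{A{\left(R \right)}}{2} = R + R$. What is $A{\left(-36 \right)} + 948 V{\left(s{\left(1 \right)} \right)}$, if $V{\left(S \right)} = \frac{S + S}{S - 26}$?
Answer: $\frac{423}{2} \approx 211.5$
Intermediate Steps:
$A{\left(R \right)} = 4 R$ ($A{\left(R \right)} = 2 \left(R + R\right) = 2 \cdot 2 R = 4 R$)
$s{\left(g \right)} = -7 + g^{\frac{3}{2}}$ ($s{\left(g \right)} = -7 + g \sqrt{g} = -7 + g^{\frac{3}{2}}$)
$V{\left(S \right)} = \frac{2 S}{-26 + S}$ ($V{\left(S \right)} = \frac{2 S}{S - 26} = \frac{2 S}{-26 + S}$)
$A{\left(-36 \right)} + 948 V{\left(s{\left(1 \right)} \right)} = 4 \left(-36\right) + 948 \frac{2 \left(-7 + 1^{\frac{3}{2}}\right)}{-26 - \left(7 - 1^{\frac{3}{2}}\right)} = -144 + 948 \frac{2 \left(-7 + 1\right)}{-26 + \left(-7 + 1\right)} = -144 + 948 \cdot 2 \left(-6\right) \frac{1}{-26 - 6} = -144 + 948 \cdot 2 \left(-6\right) \frac{1}{-32} = -144 + 948 \cdot 2 \left(-6\right) \left(- \frac{1}{32}\right) = -144 + 948 \cdot \frac{3}{8} = -144 + \frac{711}{2} = \frac{423}{2}$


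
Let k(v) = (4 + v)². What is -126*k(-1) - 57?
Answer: -1191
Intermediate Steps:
-126*k(-1) - 57 = -126*(4 - 1)² - 57 = -126*3² - 57 = -126*9 - 57 = -1134 - 57 = -1191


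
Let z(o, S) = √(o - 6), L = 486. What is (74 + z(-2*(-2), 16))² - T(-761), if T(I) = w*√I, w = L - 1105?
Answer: (74 + I*√2)² + 619*I*√761 ≈ 5474.0 + 17285.0*I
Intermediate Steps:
w = -619 (w = 486 - 1105 = -619)
z(o, S) = √(-6 + o)
T(I) = -619*√I
(74 + z(-2*(-2), 16))² - T(-761) = (74 + √(-6 - 2*(-2)))² - (-619)*√(-761) = (74 + √(-6 + 4))² - (-619)*I*√761 = (74 + √(-2))² - (-619)*I*√761 = (74 + I*√2)² + 619*I*√761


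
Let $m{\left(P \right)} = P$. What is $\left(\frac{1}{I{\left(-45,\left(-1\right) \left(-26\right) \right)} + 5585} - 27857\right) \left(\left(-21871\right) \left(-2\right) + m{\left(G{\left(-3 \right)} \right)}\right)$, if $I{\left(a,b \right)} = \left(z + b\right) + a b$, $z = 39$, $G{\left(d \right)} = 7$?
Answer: $- \frac{5459847156891}{4480} \approx -1.2187 \cdot 10^{9}$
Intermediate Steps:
$I{\left(a,b \right)} = 39 + b + a b$ ($I{\left(a,b \right)} = \left(39 + b\right) + a b = 39 + b + a b$)
$\left(\frac{1}{I{\left(-45,\left(-1\right) \left(-26\right) \right)} + 5585} - 27857\right) \left(\left(-21871\right) \left(-2\right) + m{\left(G{\left(-3 \right)} \right)}\right) = \left(\frac{1}{\left(39 - -26 - 45 \left(\left(-1\right) \left(-26\right)\right)\right) + 5585} - 27857\right) \left(\left(-21871\right) \left(-2\right) + 7\right) = \left(\frac{1}{\left(39 + 26 - 1170\right) + 5585} - 27857\right) \left(43742 + 7\right) = \left(\frac{1}{\left(39 + 26 - 1170\right) + 5585} - 27857\right) 43749 = \left(\frac{1}{-1105 + 5585} - 27857\right) 43749 = \left(\frac{1}{4480} - 27857\right) 43749 = \left(- \frac{124799359}{4480}\right) 43749 = - \frac{5459847156891}{4480}$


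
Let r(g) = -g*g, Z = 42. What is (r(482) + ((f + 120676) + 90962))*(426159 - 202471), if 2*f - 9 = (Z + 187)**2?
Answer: 1239007832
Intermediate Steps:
f = 26225 (f = 9/2 + (42 + 187)**2/2 = 9/2 + (1/2)*229**2 = 9/2 + (1/2)*52441 = 9/2 + 52441/2 = 26225)
r(g) = -g**2
(r(482) + ((f + 120676) + 90962))*(426159 - 202471) = (-1*482**2 + ((26225 + 120676) + 90962))*(426159 - 202471) = (-1*232324 + (146901 + 90962))*223688 = (-232324 + 237863)*223688 = 5539*223688 = 1239007832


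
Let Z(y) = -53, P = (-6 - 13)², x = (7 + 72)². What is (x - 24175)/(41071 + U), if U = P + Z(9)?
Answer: -5978/13793 ≈ -0.43341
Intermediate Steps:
x = 6241 (x = 79² = 6241)
P = 361 (P = (-19)² = 361)
U = 308 (U = 361 - 53 = 308)
(x - 24175)/(41071 + U) = (6241 - 24175)/(41071 + 308) = -17934/41379 = -17934*1/41379 = -5978/13793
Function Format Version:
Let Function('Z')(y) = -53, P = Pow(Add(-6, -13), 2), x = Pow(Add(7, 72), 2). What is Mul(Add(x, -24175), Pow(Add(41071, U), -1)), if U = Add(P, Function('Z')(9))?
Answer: Rational(-5978, 13793) ≈ -0.43341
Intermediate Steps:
x = 6241 (x = Pow(79, 2) = 6241)
P = 361 (P = Pow(-19, 2) = 361)
U = 308 (U = Add(361, -53) = 308)
Mul(Add(x, -24175), Pow(Add(41071, U), -1)) = Mul(Add(6241, -24175), Pow(Add(41071, 308), -1)) = Mul(-17934, Pow(41379, -1)) = Mul(-17934, Rational(1, 41379)) = Rational(-5978, 13793)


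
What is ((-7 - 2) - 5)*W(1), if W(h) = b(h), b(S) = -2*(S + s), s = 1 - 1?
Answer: 28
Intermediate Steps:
s = 0
b(S) = -2*S (b(S) = -2*(S + 0) = -2*S)
W(h) = -2*h
((-7 - 2) - 5)*W(1) = ((-7 - 2) - 5)*(-2*1) = (-9 - 5)*(-2) = -14*(-2) = 28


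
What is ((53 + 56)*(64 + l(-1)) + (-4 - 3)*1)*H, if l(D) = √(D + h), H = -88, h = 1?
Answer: -613272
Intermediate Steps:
l(D) = √(1 + D) (l(D) = √(D + 1) = √(1 + D))
((53 + 56)*(64 + l(-1)) + (-4 - 3)*1)*H = ((53 + 56)*(64 + √(1 - 1)) + (-4 - 3)*1)*(-88) = (109*(64 + √0) - 7*1)*(-88) = (109*(64 + 0) - 7)*(-88) = (109*64 - 7)*(-88) = (6976 - 7)*(-88) = 6969*(-88) = -613272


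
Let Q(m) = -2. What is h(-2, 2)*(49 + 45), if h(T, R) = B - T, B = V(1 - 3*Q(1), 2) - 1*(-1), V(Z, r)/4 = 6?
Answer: 2538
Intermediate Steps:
V(Z, r) = 24 (V(Z, r) = 4*6 = 24)
B = 25 (B = 24 - 1*(-1) = 24 + 1 = 25)
h(T, R) = 25 - T
h(-2, 2)*(49 + 45) = (25 - 1*(-2))*(49 + 45) = (25 + 2)*94 = 27*94 = 2538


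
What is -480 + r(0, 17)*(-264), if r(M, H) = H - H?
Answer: -480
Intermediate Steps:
r(M, H) = 0
-480 + r(0, 17)*(-264) = -480 + 0*(-264) = -480 + 0 = -480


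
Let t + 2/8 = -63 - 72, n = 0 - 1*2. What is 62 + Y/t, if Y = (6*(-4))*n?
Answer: 33350/541 ≈ 61.645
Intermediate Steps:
n = -2 (n = 0 - 2 = -2)
t = -541/4 (t = -1/4 + (-63 - 72) = -1/4 - 135 = -541/4 ≈ -135.25)
Y = 48 (Y = (6*(-4))*(-2) = -24*(-2) = 48)
62 + Y/t = 62 + 48/(-541/4) = 62 + 48*(-4/541) = 62 - 192/541 = 33350/541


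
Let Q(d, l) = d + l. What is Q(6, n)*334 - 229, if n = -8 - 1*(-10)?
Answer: 2443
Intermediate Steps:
n = 2 (n = -8 + 10 = 2)
Q(6, n)*334 - 229 = (6 + 2)*334 - 229 = 8*334 - 229 = 2672 - 229 = 2443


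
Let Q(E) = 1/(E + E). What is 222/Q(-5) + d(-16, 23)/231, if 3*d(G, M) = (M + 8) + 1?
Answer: -1538428/693 ≈ -2220.0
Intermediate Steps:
Q(E) = 1/(2*E)
d(G, M) = 3 + M/3 (d(G, M) = ((M + 8) + 1)/3 = ((8 + M) + 1)/3 = (9 + M)/3 = 3 + M/3)
222/Q(-5) + d(-16, 23)/231 = 222/(((1/2)/(-5))) + (3 + (1/3)*23)/231 = 222/(((1/2)*(-1/5))) + (3 + 23/3)*(1/231) = 222/(-1/10) + (32/3)*(1/231) = 222*(-10) + 32/693 = -2220 + 32/693 = -1538428/693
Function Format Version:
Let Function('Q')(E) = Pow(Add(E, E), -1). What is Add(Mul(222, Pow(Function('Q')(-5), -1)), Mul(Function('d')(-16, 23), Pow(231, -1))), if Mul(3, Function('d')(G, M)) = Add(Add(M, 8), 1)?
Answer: Rational(-1538428, 693) ≈ -2220.0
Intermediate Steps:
Function('Q')(E) = Mul(Rational(1, 2), Pow(E, -1)) (Function('Q')(E) = Pow(Mul(2, E), -1) = Mul(Rational(1, 2), Pow(E, -1)))
Function('d')(G, M) = Add(3, Mul(Rational(1, 3), M)) (Function('d')(G, M) = Mul(Rational(1, 3), Add(Add(M, 8), 1)) = Mul(Rational(1, 3), Add(Add(8, M), 1)) = Mul(Rational(1, 3), Add(9, M)) = Add(3, Mul(Rational(1, 3), M)))
Add(Mul(222, Pow(Function('Q')(-5), -1)), Mul(Function('d')(-16, 23), Pow(231, -1))) = Add(Mul(222, Pow(Mul(Rational(1, 2), Pow(-5, -1)), -1)), Mul(Add(3, Mul(Rational(1, 3), 23)), Pow(231, -1))) = Add(Mul(222, Pow(Mul(Rational(1, 2), Rational(-1, 5)), -1)), Mul(Add(3, Rational(23, 3)), Rational(1, 231))) = Add(Mul(222, Pow(Rational(-1, 10), -1)), Mul(Rational(32, 3), Rational(1, 231))) = Add(Mul(222, -10), Rational(32, 693)) = Add(-2220, Rational(32, 693)) = Rational(-1538428, 693)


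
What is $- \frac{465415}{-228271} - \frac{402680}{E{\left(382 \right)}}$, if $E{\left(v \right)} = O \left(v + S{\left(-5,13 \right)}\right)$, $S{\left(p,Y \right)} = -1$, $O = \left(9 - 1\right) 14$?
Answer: $- \frac{9007497175}{1217597514} \approx -7.3978$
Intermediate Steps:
$O = 112$ ($O = 8 \cdot 14 = 112$)
$E{\left(v \right)} = -112 + 112 v$ ($E{\left(v \right)} = 112 \left(v - 1\right) = 112 \left(-1 + v\right) = -112 + 112 v$)
$- \frac{465415}{-228271} - \frac{402680}{E{\left(382 \right)}} = - \frac{465415}{-228271} - \frac{402680}{-112 + 112 \cdot 382} = \left(-465415\right) \left(- \frac{1}{228271}\right) - \frac{402680}{-112 + 42784} = \frac{465415}{228271} - \frac{402680}{42672} = \frac{465415}{228271} - \frac{50335}{5334} = - \frac{9007497175}{1217597514}$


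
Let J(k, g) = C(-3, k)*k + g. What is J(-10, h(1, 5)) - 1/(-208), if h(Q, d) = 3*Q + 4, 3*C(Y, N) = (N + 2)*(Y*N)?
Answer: 167857/208 ≈ 807.00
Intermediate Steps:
C(Y, N) = N*Y*(2 + N)/3 (C(Y, N) = ((N + 2)*(Y*N))/3 = ((2 + N)*(N*Y))/3 = (N*Y*(2 + N))/3 = N*Y*(2 + N)/3)
h(Q, d) = 4 + 3*Q
J(k, g) = g - k²*(2 + k) (J(k, g) = ((⅓)*k*(-3)*(2 + k))*k + g = (-k*(2 + k))*k + g = -k²*(2 + k) + g = g - k²*(2 + k))
J(-10, h(1, 5)) - 1/(-208) = ((4 + 3*1) - 1*(-10)²*(2 - 10)) - 1/(-208) = ((4 + 3) - 1*100*(-8)) - 1*(-1/208) = (7 + 800) + 1/208 = 807 + 1/208 = 167857/208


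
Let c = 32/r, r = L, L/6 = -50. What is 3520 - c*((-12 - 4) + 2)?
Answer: 263888/75 ≈ 3518.5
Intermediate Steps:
L = -300 (L = 6*(-50) = -300)
r = -300
c = -8/75 (c = 32/(-300) = 32*(-1/300) = -8/75 ≈ -0.10667)
3520 - c*((-12 - 4) + 2) = 3520 - (-8)*((-12 - 4) + 2)/75 = 3520 - (-8)*(-16 + 2)/75 = 3520 - (-8)*(-14)/75 = 3520 - 1*112/75 = 3520 - 112/75 = 263888/75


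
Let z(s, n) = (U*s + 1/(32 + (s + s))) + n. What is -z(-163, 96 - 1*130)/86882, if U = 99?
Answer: 4754275/25543308 ≈ 0.18613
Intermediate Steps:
z(s, n) = n + 1/(32 + 2*s) + 99*s (z(s, n) = (99*s + 1/(32 + (s + s))) + n = (99*s + 1/(32 + 2*s)) + n = (1/(32 + 2*s) + 99*s) + n = n + 1/(32 + 2*s) + 99*s)
-z(-163, 96 - 1*130)/86882 = -(½ + 16*(96 - 1*130) + 99*(-163)² + 1584*(-163) + (96 - 1*130)*(-163))/(16 - 163)/86882 = -(½ + 16*(96 - 130) + 99*26569 - 258192 + (96 - 130)*(-163))/(-147)/86882 = -(-(½ + 16*(-34) + 2630331 - 258192 - 34*(-163))/147)/86882 = -(-(½ - 544 + 2630331 - 258192 + 5542)/147)/86882 = -(-1/147*4754275/2)/86882 = -(-4754275)/(294*86882) = -1*(-4754275/25543308) = 4754275/25543308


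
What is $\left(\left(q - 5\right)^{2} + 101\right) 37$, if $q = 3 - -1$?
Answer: $3774$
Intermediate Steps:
$q = 4$ ($q = 3 + 1 = 4$)
$\left(\left(q - 5\right)^{2} + 101\right) 37 = \left(\left(4 - 5\right)^{2} + 101\right) 37 = \left(\left(-1\right)^{2} + 101\right) 37 = \left(1 + 101\right) 37 = 102 \cdot 37 = 3774$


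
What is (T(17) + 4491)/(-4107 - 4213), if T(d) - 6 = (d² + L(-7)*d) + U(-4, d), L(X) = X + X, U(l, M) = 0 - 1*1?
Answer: -4547/8320 ≈ -0.54651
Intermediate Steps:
U(l, M) = -1 (U(l, M) = 0 - 1 = -1)
L(X) = 2*X
T(d) = 5 + d² - 14*d (T(d) = 6 + ((d² + (2*(-7))*d) - 1) = 6 + ((d² - 14*d) - 1) = 6 + (-1 + d² - 14*d) = 5 + d² - 14*d)
(T(17) + 4491)/(-4107 - 4213) = ((5 + 17² - 14*17) + 4491)/(-4107 - 4213) = ((5 + 289 - 238) + 4491)/(-8320) = (56 + 4491)*(-1/8320) = 4547*(-1/8320) = -4547/8320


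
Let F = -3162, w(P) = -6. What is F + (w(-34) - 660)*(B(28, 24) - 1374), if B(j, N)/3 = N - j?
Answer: 919914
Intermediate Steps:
B(j, N) = -3*j + 3*N (B(j, N) = 3*(N - j) = -3*j + 3*N)
F + (w(-34) - 660)*(B(28, 24) - 1374) = -3162 + (-6 - 660)*((-3*28 + 3*24) - 1374) = -3162 - 666*((-84 + 72) - 1374) = -3162 - 666*(-12 - 1374) = -3162 - 666*(-1386) = -3162 + 923076 = 919914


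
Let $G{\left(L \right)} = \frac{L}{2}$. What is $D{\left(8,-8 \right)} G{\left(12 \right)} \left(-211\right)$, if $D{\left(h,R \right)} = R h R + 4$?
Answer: $-653256$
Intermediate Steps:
$G{\left(L \right)} = \frac{L}{2}$ ($G{\left(L \right)} = L \frac{1}{2} = \frac{L}{2}$)
$D{\left(h,R \right)} = 4 + h R^{2}$ ($D{\left(h,R \right)} = h R^{2} + 4 = 4 + h R^{2}$)
$D{\left(8,-8 \right)} G{\left(12 \right)} \left(-211\right) = \left(4 + 8 \left(-8\right)^{2}\right) \frac{1}{2} \cdot 12 \left(-211\right) = \left(4 + 8 \cdot 64\right) 6 \left(-211\right) = \left(4 + 512\right) 6 \left(-211\right) = 516 \cdot 6 \left(-211\right) = 3096 \left(-211\right) = -653256$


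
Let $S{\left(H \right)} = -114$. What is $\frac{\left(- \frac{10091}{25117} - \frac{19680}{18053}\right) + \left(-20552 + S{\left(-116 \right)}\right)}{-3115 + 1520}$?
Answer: $\frac{9371409671249}{723232335595} \approx 12.958$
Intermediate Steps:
$\frac{\left(- \frac{10091}{25117} - \frac{19680}{18053}\right) + \left(-20552 + S{\left(-116 \right)}\right)}{-3115 + 1520} = \frac{\left(- \frac{10091}{25117} - \frac{19680}{18053}\right) - 20666}{-3115 + 1520} = \frac{\left(\left(-10091\right) \frac{1}{25117} - \frac{19680}{18053}\right) - 20666}{-1595} = \left(\left(- \frac{10091}{25117} - \frac{19680}{18053}\right) - 20666\right) \left(- \frac{1}{1595}\right) = \left(- \frac{676475383}{453437201} - 20666\right) \left(- \frac{1}{1595}\right) = \left(- \frac{9371409671249}{453437201}\right) \left(- \frac{1}{1595}\right) = \frac{9371409671249}{723232335595}$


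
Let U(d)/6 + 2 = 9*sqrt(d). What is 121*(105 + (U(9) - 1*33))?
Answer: 26862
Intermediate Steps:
U(d) = -12 + 54*sqrt(d) (U(d) = -12 + 6*(9*sqrt(d)) = -12 + 54*sqrt(d))
121*(105 + (U(9) - 1*33)) = 121*(105 + ((-12 + 54*sqrt(9)) - 1*33)) = 121*(105 + ((-12 + 54*3) - 33)) = 121*(105 + ((-12 + 162) - 33)) = 121*(105 + (150 - 33)) = 121*(105 + 117) = 121*222 = 26862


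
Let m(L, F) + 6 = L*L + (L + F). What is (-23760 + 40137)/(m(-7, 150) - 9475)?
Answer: -16377/9289 ≈ -1.7631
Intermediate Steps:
m(L, F) = -6 + F + L + L² (m(L, F) = -6 + (L*L + (L + F)) = -6 + (L² + (F + L)) = -6 + (F + L + L²) = -6 + F + L + L²)
(-23760 + 40137)/(m(-7, 150) - 9475) = (-23760 + 40137)/((-6 + 150 - 7 + (-7)²) - 9475) = 16377/((-6 + 150 - 7 + 49) - 9475) = 16377/(186 - 9475) = 16377/(-9289) = 16377*(-1/9289) = -16377/9289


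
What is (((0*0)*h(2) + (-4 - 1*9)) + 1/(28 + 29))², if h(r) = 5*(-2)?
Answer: 547600/3249 ≈ 168.54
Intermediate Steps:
h(r) = -10
(((0*0)*h(2) + (-4 - 1*9)) + 1/(28 + 29))² = (((0*0)*(-10) + (-4 - 1*9)) + 1/(28 + 29))² = ((0*(-10) + (-4 - 9)) + 1/57)² = ((0 - 13) + 1/57)² = (-13 + 1/57)² = (-740/57)² = 547600/3249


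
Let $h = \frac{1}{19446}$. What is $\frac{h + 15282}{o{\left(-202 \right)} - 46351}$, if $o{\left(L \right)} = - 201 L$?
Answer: $- \frac{297173773}{111795054} \approx -2.6582$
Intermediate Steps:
$h = \frac{1}{19446} \approx 5.1424 \cdot 10^{-5}$
$\frac{h + 15282}{o{\left(-202 \right)} - 46351} = \frac{\frac{1}{19446} + 15282}{\left(-201\right) \left(-202\right) - 46351} = \frac{297173773}{19446 \left(40602 - 46351\right)} = \frac{297173773}{19446 \left(-5749\right)} = \frac{297173773}{19446} \left(- \frac{1}{5749}\right) = - \frac{297173773}{111795054}$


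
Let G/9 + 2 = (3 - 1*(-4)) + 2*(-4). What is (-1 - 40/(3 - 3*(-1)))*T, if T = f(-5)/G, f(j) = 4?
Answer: 92/81 ≈ 1.1358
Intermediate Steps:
G = -27 (G = -18 + 9*((3 - 1*(-4)) + 2*(-4)) = -18 + 9*((3 + 4) - 8) = -18 + 9*(7 - 8) = -18 + 9*(-1) = -18 - 9 = -27)
T = -4/27 (T = 4/(-27) = 4*(-1/27) = -4/27 ≈ -0.14815)
(-1 - 40/(3 - 3*(-1)))*T = (-1 - 40/(3 - 3*(-1)))*(-4/27) = (-1 - 40/(3 + 3))*(-4/27) = (-1 - 40/6)*(-4/27) = (-1 - 40*⅙)*(-4/27) = (-1 - 20/3)*(-4/27) = -23/3*(-4/27) = 92/81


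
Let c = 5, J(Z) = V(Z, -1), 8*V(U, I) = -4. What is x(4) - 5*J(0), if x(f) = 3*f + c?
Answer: 39/2 ≈ 19.500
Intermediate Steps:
V(U, I) = -½ (V(U, I) = (⅛)*(-4) = -½)
J(Z) = -½
x(f) = 5 + 3*f (x(f) = 3*f + 5 = 5 + 3*f)
x(4) - 5*J(0) = (5 + 3*4) - 5*(-½) = (5 + 12) + 5/2 = 17 + 5/2 = 39/2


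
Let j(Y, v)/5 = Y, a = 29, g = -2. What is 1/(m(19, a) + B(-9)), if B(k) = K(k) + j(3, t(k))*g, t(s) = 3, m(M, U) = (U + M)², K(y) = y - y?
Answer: 1/2274 ≈ 0.00043975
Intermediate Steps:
K(y) = 0
m(M, U) = (M + U)²
j(Y, v) = 5*Y
B(k) = -30 (B(k) = 0 + (5*3)*(-2) = 0 + 15*(-2) = 0 - 30 = -30)
1/(m(19, a) + B(-9)) = 1/((19 + 29)² - 30) = 1/(48² - 30) = 1/(2304 - 30) = 1/2274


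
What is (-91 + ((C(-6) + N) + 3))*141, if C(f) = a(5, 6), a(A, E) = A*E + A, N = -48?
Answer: -14241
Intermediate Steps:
a(A, E) = A + A*E
C(f) = 35 (C(f) = 5*(1 + 6) = 5*7 = 35)
(-91 + ((C(-6) + N) + 3))*141 = (-91 + ((35 - 48) + 3))*141 = (-91 + (-13 + 3))*141 = (-91 - 10)*141 = -101*141 = -14241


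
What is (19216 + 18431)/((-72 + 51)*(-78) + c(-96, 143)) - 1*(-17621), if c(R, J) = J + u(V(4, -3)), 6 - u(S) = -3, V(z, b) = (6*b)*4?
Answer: 31579237/1790 ≈ 17642.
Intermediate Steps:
V(z, b) = 24*b
u(S) = 9 (u(S) = 6 - 1*(-3) = 6 + 3 = 9)
c(R, J) = 9 + J (c(R, J) = J + 9 = 9 + J)
(19216 + 18431)/((-72 + 51)*(-78) + c(-96, 143)) - 1*(-17621) = (19216 + 18431)/((-72 + 51)*(-78) + (9 + 143)) - 1*(-17621) = 37647/(-21*(-78) + 152) + 17621 = 37647/(1638 + 152) + 17621 = 37647/1790 + 17621 = 31579237/1790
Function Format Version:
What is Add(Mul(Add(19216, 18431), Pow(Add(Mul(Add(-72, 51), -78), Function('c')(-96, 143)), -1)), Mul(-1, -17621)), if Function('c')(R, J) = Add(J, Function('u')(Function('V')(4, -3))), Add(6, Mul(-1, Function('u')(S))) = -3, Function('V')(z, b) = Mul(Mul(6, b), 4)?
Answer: Rational(31579237, 1790) ≈ 17642.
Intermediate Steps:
Function('V')(z, b) = Mul(24, b)
Function('u')(S) = 9 (Function('u')(S) = Add(6, Mul(-1, -3)) = Add(6, 3) = 9)
Function('c')(R, J) = Add(9, J) (Function('c')(R, J) = Add(J, 9) = Add(9, J))
Add(Mul(Add(19216, 18431), Pow(Add(Mul(Add(-72, 51), -78), Function('c')(-96, 143)), -1)), Mul(-1, -17621)) = Add(Mul(Add(19216, 18431), Pow(Add(Mul(Add(-72, 51), -78), Add(9, 143)), -1)), Mul(-1, -17621)) = Add(Mul(37647, Pow(Add(Mul(-21, -78), 152), -1)), 17621) = Add(Mul(37647, Pow(Add(1638, 152), -1)), 17621) = Add(Mul(37647, Pow(1790, -1)), 17621) = Add(Mul(37647, Rational(1, 1790)), 17621) = Add(Rational(37647, 1790), 17621) = Rational(31579237, 1790)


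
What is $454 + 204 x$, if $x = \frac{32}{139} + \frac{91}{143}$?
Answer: $\frac{964466}{1529} \approx 630.78$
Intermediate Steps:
$x = \frac{1325}{1529}$ ($x = 32 \cdot \frac{1}{139} + 91 \cdot \frac{1}{143} = \frac{32}{139} + \frac{7}{11} = \frac{1325}{1529} \approx 0.86658$)
$454 + 204 x = 454 + 204 \cdot \frac{1325}{1529} = 454 + \frac{270300}{1529} = \frac{964466}{1529}$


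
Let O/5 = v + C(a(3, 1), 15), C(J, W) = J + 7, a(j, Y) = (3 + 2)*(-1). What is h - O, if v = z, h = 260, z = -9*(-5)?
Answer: 25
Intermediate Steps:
z = 45
a(j, Y) = -5 (a(j, Y) = 5*(-1) = -5)
v = 45
C(J, W) = 7 + J
O = 235 (O = 5*(45 + (7 - 5)) = 5*(45 + 2) = 5*47 = 235)
h - O = 260 - 1*235 = 260 - 235 = 25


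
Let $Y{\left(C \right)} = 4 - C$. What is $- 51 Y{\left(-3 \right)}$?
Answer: $-357$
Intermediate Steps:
$- 51 Y{\left(-3 \right)} = - 51 \left(4 - -3\right) = - 51 \left(4 + 3\right) = \left(-51\right) 7 = -357$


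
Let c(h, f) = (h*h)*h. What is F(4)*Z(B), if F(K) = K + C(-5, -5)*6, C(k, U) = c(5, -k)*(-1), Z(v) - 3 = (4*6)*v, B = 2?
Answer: -38046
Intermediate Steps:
c(h, f) = h³ (c(h, f) = h²*h = h³)
Z(v) = 3 + 24*v (Z(v) = 3 + (4*6)*v = 3 + 24*v)
C(k, U) = -125 (C(k, U) = 5³*(-1) = 125*(-1) = -125)
F(K) = -750 + K (F(K) = K - 125*6 = K - 750 = -750 + K)
F(4)*Z(B) = (-750 + 4)*(3 + 24*2) = -746*(3 + 48) = -746*51 = -38046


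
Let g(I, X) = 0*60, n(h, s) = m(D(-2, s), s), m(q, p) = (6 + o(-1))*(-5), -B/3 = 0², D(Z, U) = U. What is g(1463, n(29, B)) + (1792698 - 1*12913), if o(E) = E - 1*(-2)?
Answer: 1779785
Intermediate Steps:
o(E) = 2 + E (o(E) = E + 2 = 2 + E)
B = 0 (B = -3*0² = -3*0 = 0)
m(q, p) = -35 (m(q, p) = (6 + (2 - 1))*(-5) = (6 + 1)*(-5) = 7*(-5) = -35)
n(h, s) = -35
g(I, X) = 0
g(1463, n(29, B)) + (1792698 - 1*12913) = 0 + (1792698 - 1*12913) = 0 + (1792698 - 12913) = 0 + 1779785 = 1779785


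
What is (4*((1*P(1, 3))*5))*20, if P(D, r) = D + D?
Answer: 800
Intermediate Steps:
P(D, r) = 2*D
(4*((1*P(1, 3))*5))*20 = (4*((1*(2*1))*5))*20 = (4*((1*2)*5))*20 = (4*(2*5))*20 = (4*10)*20 = 40*20 = 800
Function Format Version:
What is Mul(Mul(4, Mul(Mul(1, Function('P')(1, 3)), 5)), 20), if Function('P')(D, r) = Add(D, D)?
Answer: 800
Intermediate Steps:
Function('P')(D, r) = Mul(2, D)
Mul(Mul(4, Mul(Mul(1, Function('P')(1, 3)), 5)), 20) = Mul(Mul(4, Mul(Mul(1, Mul(2, 1)), 5)), 20) = Mul(Mul(4, Mul(Mul(1, 2), 5)), 20) = Mul(Mul(4, Mul(2, 5)), 20) = Mul(Mul(4, 10), 20) = Mul(40, 20) = 800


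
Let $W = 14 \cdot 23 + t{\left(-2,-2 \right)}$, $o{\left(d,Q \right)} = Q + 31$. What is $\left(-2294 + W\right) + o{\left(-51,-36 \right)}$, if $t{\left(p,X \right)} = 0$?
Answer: $-1977$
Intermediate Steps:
$o{\left(d,Q \right)} = 31 + Q$
$W = 322$ ($W = 14 \cdot 23 + 0 = 322 + 0 = 322$)
$\left(-2294 + W\right) + o{\left(-51,-36 \right)} = \left(-2294 + 322\right) + \left(31 - 36\right) = -1972 - 5 = -1977$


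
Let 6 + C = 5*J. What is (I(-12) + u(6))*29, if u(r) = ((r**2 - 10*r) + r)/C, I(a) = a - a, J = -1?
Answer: 522/11 ≈ 47.455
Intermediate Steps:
I(a) = 0
C = -11 (C = -6 + 5*(-1) = -6 - 5 = -11)
u(r) = -r**2/11 + 9*r/11 (u(r) = ((r**2 - 10*r) + r)/(-11) = (r**2 - 9*r)*(-1/11) = -r**2/11 + 9*r/11)
(I(-12) + u(6))*29 = (0 + (1/11)*6*(9 - 1*6))*29 = (0 + (1/11)*6*(9 - 6))*29 = (0 + (1/11)*6*3)*29 = (0 + 18/11)*29 = (18/11)*29 = 522/11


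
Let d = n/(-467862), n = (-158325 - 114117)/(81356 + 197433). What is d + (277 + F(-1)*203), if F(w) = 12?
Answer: 58978259336596/21739129853 ≈ 2713.0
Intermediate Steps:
n = -272442/278789 ≈ -0.97723
d = 45407/21739129853 (d = -272442/278789/(-467862) = -272442/278789*(-1/467862) = 45407/21739129853 ≈ 2.0887e-6)
d + (277 + F(-1)*203) = 45407/21739129853 + (277 + 12*203) = 45407/21739129853 + (277 + 2436) = 45407/21739129853 + 2713 = 58978259336596/21739129853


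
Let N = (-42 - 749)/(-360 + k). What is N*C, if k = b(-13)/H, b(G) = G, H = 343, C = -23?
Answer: -6240199/123493 ≈ -50.531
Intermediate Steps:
k = -13/343 ≈ -0.037901
N = 271313/123493 (N = (-42 - 749)/(-360 - 13/343) = -791/(-123493/343) = -791*(-343/123493) = 271313/123493 ≈ 2.1970)
N*C = (271313/123493)*(-23) = -6240199/123493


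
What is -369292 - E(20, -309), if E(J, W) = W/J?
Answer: -7385531/20 ≈ -3.6928e+5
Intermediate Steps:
-369292 - E(20, -309) = -369292 - (-309)/20 = -369292 - 1*(-309/20) = -369292 + 309/20 = -7385531/20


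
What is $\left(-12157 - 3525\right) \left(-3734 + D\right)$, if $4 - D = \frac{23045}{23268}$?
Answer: $\frac{680698263085}{11634} \approx 5.8509 \cdot 10^{7}$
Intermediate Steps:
$D = \frac{70027}{23268}$ ($D = 4 - \frac{23045}{23268} = \frac{70027}{23268} \approx 3.0096$)
$\left(-12157 - 3525\right) \left(-3734 + D\right) = \left(-12157 - 3525\right) \left(-3734 + \frac{70027}{23268}\right) = \left(-15682\right) \left(- \frac{86812685}{23268}\right) = \frac{680698263085}{11634}$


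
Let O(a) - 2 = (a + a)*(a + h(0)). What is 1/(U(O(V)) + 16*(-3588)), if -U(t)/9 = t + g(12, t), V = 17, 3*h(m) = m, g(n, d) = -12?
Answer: -1/62520 ≈ -1.5995e-5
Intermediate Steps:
h(m) = m/3
O(a) = 2 + 2*a² (O(a) = 2 + (a + a)*(a + (⅓)*0) = 2 + (2*a)*(a + 0) = 2 + (2*a)*a = 2 + 2*a²)
U(t) = 108 - 9*t (U(t) = -9*(t - 12) = -9*(-12 + t) = 108 - 9*t)
1/(U(O(V)) + 16*(-3588)) = 1/((108 - 9*(2 + 2*17²)) + 16*(-3588)) = 1/((108 - 9*(2 + 2*289)) - 57408) = 1/((108 - 9*(2 + 578)) - 57408) = 1/((108 - 9*580) - 57408) = 1/((108 - 5220) - 57408) = 1/(-5112 - 57408) = 1/(-62520) = -1/62520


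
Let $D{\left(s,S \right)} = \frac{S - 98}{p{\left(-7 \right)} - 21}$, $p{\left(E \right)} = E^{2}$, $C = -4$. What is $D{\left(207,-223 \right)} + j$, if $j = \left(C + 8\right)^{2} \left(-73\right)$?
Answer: $- \frac{33025}{28} \approx -1179.5$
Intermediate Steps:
$D{\left(s,S \right)} = - \frac{7}{2} + \frac{S}{28}$ ($D{\left(s,S \right)} = \frac{S - 98}{\left(-7\right)^{2} - 21} = \frac{-98 + S}{49 - 21} = \frac{-98 + S}{28} = \left(-98 + S\right) \frac{1}{28} = - \frac{7}{2} + \frac{S}{28}$)
$j = -1168$ ($j = \left(-4 + 8\right)^{2} \left(-73\right) = 4^{2} \left(-73\right) = 16 \left(-73\right) = -1168$)
$D{\left(207,-223 \right)} + j = \left(- \frac{7}{2} + \frac{1}{28} \left(-223\right)\right) - 1168 = \left(- \frac{7}{2} - \frac{223}{28}\right) - 1168 = - \frac{321}{28} - 1168 = - \frac{33025}{28}$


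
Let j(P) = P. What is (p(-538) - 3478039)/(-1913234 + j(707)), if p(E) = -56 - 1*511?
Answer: 3478606/1912527 ≈ 1.8189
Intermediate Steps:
p(E) = -567 (p(E) = -56 - 511 = -567)
(p(-538) - 3478039)/(-1913234 + j(707)) = (-567 - 3478039)/(-1913234 + 707) = -3478606/(-1912527) = -3478606*(-1/1912527) = 3478606/1912527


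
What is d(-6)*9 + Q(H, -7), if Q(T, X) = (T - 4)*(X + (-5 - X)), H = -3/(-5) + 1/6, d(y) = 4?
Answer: 313/6 ≈ 52.167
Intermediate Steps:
H = 23/30 (H = -3*(-1/5) + 1*(1/6) = 3/5 + 1/6 = 23/30 ≈ 0.76667)
Q(T, X) = 20 - 5*T (Q(T, X) = (-4 + T)*(-5) = 20 - 5*T)
d(-6)*9 + Q(H, -7) = 4*9 + (20 - 5*23/30) = 36 + (20 - 23/6) = 36 + 97/6 = 313/6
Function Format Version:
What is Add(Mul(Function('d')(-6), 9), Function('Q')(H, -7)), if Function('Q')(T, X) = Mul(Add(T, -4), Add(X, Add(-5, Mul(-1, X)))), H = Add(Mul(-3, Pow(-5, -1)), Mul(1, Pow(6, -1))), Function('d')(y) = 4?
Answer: Rational(313, 6) ≈ 52.167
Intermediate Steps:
H = Rational(23, 30) (H = Add(Mul(-3, Rational(-1, 5)), Mul(1, Rational(1, 6))) = Add(Rational(3, 5), Rational(1, 6)) = Rational(23, 30) ≈ 0.76667)
Function('Q')(T, X) = Add(20, Mul(-5, T)) (Function('Q')(T, X) = Mul(Add(-4, T), -5) = Add(20, Mul(-5, T)))
Add(Mul(Function('d')(-6), 9), Function('Q')(H, -7)) = Add(Mul(4, 9), Add(20, Mul(-5, Rational(23, 30)))) = Add(36, Add(20, Rational(-23, 6))) = Add(36, Rational(97, 6)) = Rational(313, 6)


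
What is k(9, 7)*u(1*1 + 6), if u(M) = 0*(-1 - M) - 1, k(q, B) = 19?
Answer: -19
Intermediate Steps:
u(M) = -1 (u(M) = 0 - 1 = -1)
k(9, 7)*u(1*1 + 6) = 19*(-1) = -19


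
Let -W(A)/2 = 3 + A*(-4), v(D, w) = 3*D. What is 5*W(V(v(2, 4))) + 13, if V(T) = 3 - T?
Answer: -137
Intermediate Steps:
W(A) = -6 + 8*A (W(A) = -2*(3 + A*(-4)) = -2*(3 - 4*A) = -6 + 8*A)
5*W(V(v(2, 4))) + 13 = 5*(-6 + 8*(3 - 3*2)) + 13 = 5*(-6 + 8*(3 - 1*6)) + 13 = 5*(-6 + 8*(3 - 6)) + 13 = 5*(-6 + 8*(-3)) + 13 = 5*(-6 - 24) + 13 = 5*(-30) + 13 = -150 + 13 = -137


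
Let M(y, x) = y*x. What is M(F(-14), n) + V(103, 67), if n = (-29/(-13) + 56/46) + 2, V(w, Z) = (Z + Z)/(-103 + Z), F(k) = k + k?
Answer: -841049/5382 ≈ -156.27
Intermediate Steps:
F(k) = 2*k
V(w, Z) = 2*Z/(-103 + Z) (V(w, Z) = (2*Z)/(-103 + Z) = 2*Z/(-103 + Z))
n = 1629/299 (n = (-29*(-1/13) + 56*(1/46)) + 2 = (29/13 + 28/23) + 2 = 1031/299 + 2 = 1629/299 ≈ 5.4482)
M(y, x) = x*y
M(F(-14), n) + V(103, 67) = 1629*(2*(-14))/299 + 2*67/(-103 + 67) = (1629/299)*(-28) + 2*67/(-36) = -45612/299 + 2*67*(-1/36) = -45612/299 - 67/18 = -841049/5382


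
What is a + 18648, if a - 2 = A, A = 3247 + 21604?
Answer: 43501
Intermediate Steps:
A = 24851
a = 24853 (a = 2 + 24851 = 24853)
a + 18648 = 24853 + 18648 = 43501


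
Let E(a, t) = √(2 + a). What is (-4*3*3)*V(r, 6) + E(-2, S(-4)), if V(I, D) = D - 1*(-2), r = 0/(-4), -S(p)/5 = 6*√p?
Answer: -288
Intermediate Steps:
S(p) = -30*√p
r = 0 (r = 0*(-¼) = 0)
V(I, D) = 2 + D (V(I, D) = D + 2 = 2 + D)
(-4*3*3)*V(r, 6) + E(-2, S(-4)) = (-4*3*3)*(2 + 6) + √(2 - 2) = -12*3*8 + √0 = -36*8 + 0 = -288 + 0 = -288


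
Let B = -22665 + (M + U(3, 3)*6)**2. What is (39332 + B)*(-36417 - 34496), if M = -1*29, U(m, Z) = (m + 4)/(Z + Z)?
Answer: -1216228863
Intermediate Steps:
U(m, Z) = (4 + m)/(2*Z) (U(m, Z) = (4 + m)/((2*Z)) = (4 + m)*(1/(2*Z)) = (4 + m)/(2*Z))
M = -29
B = -22181 (B = -22665 + (-29 + ((1/2)*(4 + 3)/3)*6)**2 = -22665 + (-29 + ((1/2)*(1/3)*7)*6)**2 = -22665 + (-29 + (7/6)*6)**2 = -22665 + (-29 + 7)**2 = -22665 + (-22)**2 = -22665 + 484 = -22181)
(39332 + B)*(-36417 - 34496) = (39332 - 22181)*(-36417 - 34496) = 17151*(-70913) = -1216228863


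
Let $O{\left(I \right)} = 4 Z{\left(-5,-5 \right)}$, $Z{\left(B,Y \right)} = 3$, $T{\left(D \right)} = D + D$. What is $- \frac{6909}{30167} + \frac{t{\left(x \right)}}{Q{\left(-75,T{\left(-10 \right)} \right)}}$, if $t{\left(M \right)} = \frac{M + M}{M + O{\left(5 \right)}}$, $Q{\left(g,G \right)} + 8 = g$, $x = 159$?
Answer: $- \frac{35884181}{142720077} \approx -0.25143$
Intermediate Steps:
$T{\left(D \right)} = 2 D$
$Q{\left(g,G \right)} = -8 + g$
$O{\left(I \right)} = 12$ ($O{\left(I \right)} = 4 \cdot 3 = 12$)
$t{\left(M \right)} = \frac{2 M}{12 + M}$ ($t{\left(M \right)} = \frac{M + M}{M + 12} = \frac{2 M}{12 + M}$)
$- \frac{6909}{30167} + \frac{t{\left(x \right)}}{Q{\left(-75,T{\left(-10 \right)} \right)}} = - \frac{6909}{30167} + \frac{2 \cdot 159 \frac{1}{12 + 159}}{-8 - 75} = \left(-6909\right) \frac{1}{30167} + \frac{2 \cdot 159 \cdot \frac{1}{171}}{-83} = - \frac{6909}{30167} + 2 \cdot 159 \cdot \frac{1}{171} \left(- \frac{1}{83}\right) = - \frac{6909}{30167} + \frac{106}{57} \left(- \frac{1}{83}\right) = - \frac{6909}{30167} - \frac{106}{4731} = - \frac{35884181}{142720077}$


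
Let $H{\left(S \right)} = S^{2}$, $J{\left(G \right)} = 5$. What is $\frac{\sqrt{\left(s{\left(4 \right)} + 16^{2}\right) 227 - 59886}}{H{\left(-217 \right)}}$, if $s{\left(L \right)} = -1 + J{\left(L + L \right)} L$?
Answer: $\frac{\sqrt{2539}}{47089} \approx 0.0010701$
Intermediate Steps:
$s{\left(L \right)} = -1 + 5 L$
$\frac{\sqrt{\left(s{\left(4 \right)} + 16^{2}\right) 227 - 59886}}{H{\left(-217 \right)}} = \frac{\sqrt{\left(\left(-1 + 5 \cdot 4\right) + 16^{2}\right) 227 - 59886}}{\left(-217\right)^{2}} = \frac{\sqrt{\left(\left(-1 + 20\right) + 256\right) 227 - 59886}}{47089} = \sqrt{\left(19 + 256\right) 227 - 59886} \cdot \frac{1}{47089} = \sqrt{275 \cdot 227 - 59886} \cdot \frac{1}{47089} = \sqrt{62425 - 59886} \cdot \frac{1}{47089} = \sqrt{2539} \cdot \frac{1}{47089} = \frac{\sqrt{2539}}{47089}$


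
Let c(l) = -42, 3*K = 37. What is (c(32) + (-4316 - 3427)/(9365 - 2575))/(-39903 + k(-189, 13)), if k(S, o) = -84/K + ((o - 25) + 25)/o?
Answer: 10838151/10026290540 ≈ 0.0010810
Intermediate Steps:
K = 37/3 (K = (1/3)*37 = 37/3 ≈ 12.333)
k(S, o) = -215/37 (k(S, o) = -84/37/3 + ((o - 25) + 25)/o = -84*3/37 + ((-25 + o) + 25)/o = -252/37 + o/o = -252/37 + 1 = -215/37)
(c(32) + (-4316 - 3427)/(9365 - 2575))/(-39903 + k(-189, 13)) = (-42 + (-4316 - 3427)/(9365 - 2575))/(-39903 - 215/37) = (-42 - 7743/6790)/(-1476626/37) = (-42 - 7743*1/6790)*(-37/1476626) = (-42 - 7743/6790)*(-37/1476626) = -292923/6790*(-37/1476626) = 10838151/10026290540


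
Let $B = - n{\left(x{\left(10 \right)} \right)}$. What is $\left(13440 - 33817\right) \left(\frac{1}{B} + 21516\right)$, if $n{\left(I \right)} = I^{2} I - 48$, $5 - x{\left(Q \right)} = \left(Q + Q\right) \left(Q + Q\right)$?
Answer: $- \frac{27020501557952413}{61629923} \approx -4.3843 \cdot 10^{8}$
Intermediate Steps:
$x{\left(Q \right)} = 5 - 4 Q^{2}$ ($x{\left(Q \right)} = 5 - \left(Q + Q\right) \left(Q + Q\right) = 5 - 2 Q 2 Q = 5 - 4 Q^{2}$)
$n{\left(I \right)} = -48 + I^{3}$ ($n{\left(I \right)} = I^{3} - 48 = -48 + I^{3}$)
$B = 61629923$ ($B = - (-48 + \left(5 - 4 \cdot 10^{2}\right)^{3}) = - (-48 + \left(5 - 400\right)^{3}) = - (-48 + \left(-395\right)^{3}) = - (-48 - 61629875) = \left(-1\right) \left(-61629923\right) = 61629923$)
$\left(13440 - 33817\right) \left(\frac{1}{B} + 21516\right) = \left(13440 - 33817\right) \left(\frac{1}{61629923} + 21516\right) = - 20377 \left(\frac{1}{61629923} + 21516\right) = \left(-20377\right) \frac{1326029423269}{61629923} = - \frac{27020501557952413}{61629923}$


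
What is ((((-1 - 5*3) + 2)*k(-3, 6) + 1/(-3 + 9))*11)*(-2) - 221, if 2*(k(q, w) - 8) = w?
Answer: 9490/3 ≈ 3163.3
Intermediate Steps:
k(q, w) = 8 + w/2
((((-1 - 5*3) + 2)*k(-3, 6) + 1/(-3 + 9))*11)*(-2) - 221 = ((((-1 - 5*3) + 2)*(8 + (½)*6) + 1/(-3 + 9))*11)*(-2) - 221 = ((((-1 - 15) + 2)*(8 + 3) + 1/6)*11)*(-2) - 221 = (((-16 + 2)*11 + ⅙)*11)*(-2) - 221 = ((-14*11 + ⅙)*11)*(-2) - 221 = ((-154 + ⅙)*11)*(-2) - 221 = -923/6*11*(-2) - 221 = -10153/6*(-2) - 221 = 10153/3 - 221 = 9490/3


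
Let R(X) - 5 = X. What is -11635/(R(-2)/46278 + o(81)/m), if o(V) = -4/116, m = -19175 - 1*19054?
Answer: -66326853575970/374689 ≈ -1.7702e+8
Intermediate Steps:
R(X) = 5 + X
m = -38229 (m = -19175 - 19054 = -38229)
o(V) = -1/29 (o(V) = -4*1/116 = -1/29)
-11635/(R(-2)/46278 + o(81)/m) = -11635/((5 - 2)/46278 - 1/29/(-38229)) = -11635/(3*(1/46278) - 1/29*(-1/38229)) = -11635/(1/15426 + 1/1108641) = -11635/374689/5700632022 = -11635*5700632022/374689 = -66326853575970/374689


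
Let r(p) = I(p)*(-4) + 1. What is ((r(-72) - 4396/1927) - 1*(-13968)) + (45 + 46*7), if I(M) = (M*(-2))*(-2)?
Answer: 29840980/1927 ≈ 15486.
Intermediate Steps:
I(M) = 4*M (I(M) = -2*M*(-2) = 4*M)
r(p) = 1 - 16*p (r(p) = (4*p)*(-4) + 1 = -16*p + 1 = 1 - 16*p)
((r(-72) - 4396/1927) - 1*(-13968)) + (45 + 46*7) = (((1 - 16*(-72)) - 4396/1927) - 1*(-13968)) + (45 + 46*7) = (((1 + 1152) - 4396/1927) + 13968) + (45 + 322) = ((1153 - 1*4396/1927) + 13968) + 367 = ((1153 - 4396/1927) + 13968) + 367 = (2217435/1927 + 13968) + 367 = 29133771/1927 + 367 = 29840980/1927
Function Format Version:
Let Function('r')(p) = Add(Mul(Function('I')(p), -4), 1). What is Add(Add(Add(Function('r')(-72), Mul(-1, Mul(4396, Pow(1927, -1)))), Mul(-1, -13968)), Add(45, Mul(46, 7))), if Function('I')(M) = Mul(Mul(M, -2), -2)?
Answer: Rational(29840980, 1927) ≈ 15486.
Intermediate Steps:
Function('I')(M) = Mul(4, M) (Function('I')(M) = Mul(Mul(-2, M), -2) = Mul(4, M))
Function('r')(p) = Add(1, Mul(-16, p)) (Function('r')(p) = Add(Mul(Mul(4, p), -4), 1) = Add(Mul(-16, p), 1) = Add(1, Mul(-16, p)))
Add(Add(Add(Function('r')(-72), Mul(-1, Mul(4396, Pow(1927, -1)))), Mul(-1, -13968)), Add(45, Mul(46, 7))) = Add(Add(Add(Add(1, Mul(-16, -72)), Mul(-1, Mul(4396, Pow(1927, -1)))), Mul(-1, -13968)), Add(45, Mul(46, 7))) = Add(Add(Add(Add(1, 1152), Mul(-1, Mul(4396, Rational(1, 1927)))), 13968), Add(45, 322)) = Add(Add(Add(1153, Mul(-1, Rational(4396, 1927))), 13968), 367) = Add(Add(Add(1153, Rational(-4396, 1927)), 13968), 367) = Add(Add(Rational(2217435, 1927), 13968), 367) = Add(Rational(29133771, 1927), 367) = Rational(29840980, 1927)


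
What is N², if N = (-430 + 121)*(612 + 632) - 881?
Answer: 148438366729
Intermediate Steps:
N = -385277 (N = -309*1244 - 881 = -384396 - 881 = -385277)
N² = (-385277)² = 148438366729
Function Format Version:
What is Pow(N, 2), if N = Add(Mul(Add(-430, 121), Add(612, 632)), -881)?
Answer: 148438366729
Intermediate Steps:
N = -385277 (N = Add(Mul(-309, 1244), -881) = Add(-384396, -881) = -385277)
Pow(N, 2) = Pow(-385277, 2) = 148438366729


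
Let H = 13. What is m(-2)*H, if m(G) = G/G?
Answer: 13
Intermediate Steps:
m(G) = 1
m(-2)*H = 1*13 = 13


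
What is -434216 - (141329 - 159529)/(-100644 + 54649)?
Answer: -3994356624/9199 ≈ -4.3422e+5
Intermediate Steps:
-434216 - (141329 - 159529)/(-100644 + 54649) = -434216 - (-18200)/(-45995) = -434216 - (-18200)*(-1)/45995 = -434216 - 1*3640/9199 = -434216 - 3640/9199 = -3994356624/9199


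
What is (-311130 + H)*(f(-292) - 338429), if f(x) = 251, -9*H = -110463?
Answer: 101066637094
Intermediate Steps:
H = 36821/3 (H = -1/9*(-110463) = 36821/3 ≈ 12274.)
(-311130 + H)*(f(-292) - 338429) = (-311130 + 36821/3)*(251 - 338429) = -896569/3*(-338178) = 101066637094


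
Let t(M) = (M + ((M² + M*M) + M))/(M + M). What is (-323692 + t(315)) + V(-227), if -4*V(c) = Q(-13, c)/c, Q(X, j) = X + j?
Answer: -73406412/227 ≈ -3.2338e+5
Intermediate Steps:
t(M) = (2*M + 2*M²)/(2*M) (t(M) = (M + ((M² + M²) + M))/((2*M)) = (M + (2*M² + M))*(1/(2*M)) = (M + (M + 2*M²))*(1/(2*M)) = (2*M + 2*M²)*(1/(2*M)) = (2*M + 2*M²)/(2*M))
V(c) = -(-13 + c)/(4*c)
(-323692 + t(315)) + V(-227) = (-323692 + (1 + 315)) + (¼)*(13 - 1*(-227))/(-227) = (-323692 + 316) + (¼)*(-1/227)*(13 + 227) = -323376 + (¼)*(-1/227)*240 = -323376 - 60/227 = -73406412/227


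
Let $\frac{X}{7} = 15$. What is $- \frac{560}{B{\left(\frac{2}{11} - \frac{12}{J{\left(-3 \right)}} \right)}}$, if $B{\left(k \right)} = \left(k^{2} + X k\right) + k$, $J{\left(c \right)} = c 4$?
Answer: $- \frac{67760}{15327} \approx -4.421$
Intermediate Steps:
$X = 105$ ($X = 7 \cdot 15 = 105$)
$J{\left(c \right)} = 4 c$
$B{\left(k \right)} = k^{2} + 106 k$ ($B{\left(k \right)} = \left(k^{2} + 105 k\right) + k = k^{2} + 106 k$)
$- \frac{560}{B{\left(\frac{2}{11} - \frac{12}{J{\left(-3 \right)}} \right)}} = - \frac{560}{\left(\frac{2}{11} - \frac{12}{4 \left(-3\right)}\right) \left(106 + \left(\frac{2}{11} - \frac{12}{4 \left(-3\right)}\right)\right)} = - \frac{560}{\left(2 \cdot \frac{1}{11} - \frac{12}{-12}\right) \left(106 + \left(2 \cdot \frac{1}{11} - \frac{12}{-12}\right)\right)} = - \frac{560}{\left(\frac{2}{11} - -1\right) \left(106 + \left(\frac{2}{11} - -1\right)\right)} = - \frac{560}{\left(\frac{2}{11} + 1\right) \left(106 + \left(\frac{2}{11} + 1\right)\right)} = - \frac{560}{\frac{13}{11} \left(106 + \frac{13}{11}\right)} = - \frac{560}{\frac{13}{11} \cdot \frac{1179}{11}} = - \frac{560}{\frac{15327}{121}} = \left(-560\right) \frac{121}{15327} = - \frac{67760}{15327}$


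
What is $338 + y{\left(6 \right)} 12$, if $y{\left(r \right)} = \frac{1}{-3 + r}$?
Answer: $342$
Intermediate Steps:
$338 + y{\left(6 \right)} 12 = 338 + \frac{1}{-3 + 6} \cdot 12 = 338 + \frac{1}{3} \cdot 12 = 338 + 4 = 342$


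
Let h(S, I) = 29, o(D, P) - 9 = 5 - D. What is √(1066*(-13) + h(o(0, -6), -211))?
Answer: I*√13829 ≈ 117.6*I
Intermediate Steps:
o(D, P) = 14 - D (o(D, P) = 9 + (5 - D) = 14 - D)
√(1066*(-13) + h(o(0, -6), -211)) = √(1066*(-13) + 29) = √(-13858 + 29) = √(-13829) = I*√13829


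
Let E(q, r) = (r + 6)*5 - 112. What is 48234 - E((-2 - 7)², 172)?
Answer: 47456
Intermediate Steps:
E(q, r) = -82 + 5*r (E(q, r) = (6 + r)*5 - 112 = (30 + 5*r) - 112 = -82 + 5*r)
48234 - E((-2 - 7)², 172) = 48234 - (-82 + 5*172) = 48234 - (-82 + 860) = 48234 - 1*778 = 48234 - 778 = 47456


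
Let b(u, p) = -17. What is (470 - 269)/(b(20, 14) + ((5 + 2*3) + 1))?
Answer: -201/5 ≈ -40.200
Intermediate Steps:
(470 - 269)/(b(20, 14) + ((5 + 2*3) + 1)) = (470 - 269)/(-17 + ((5 + 2*3) + 1)) = 201/(-17 + ((5 + 6) + 1)) = 201/(-17 + (11 + 1)) = 201/(-17 + 12) = 201/(-5) = 201*(-1/5) = -201/5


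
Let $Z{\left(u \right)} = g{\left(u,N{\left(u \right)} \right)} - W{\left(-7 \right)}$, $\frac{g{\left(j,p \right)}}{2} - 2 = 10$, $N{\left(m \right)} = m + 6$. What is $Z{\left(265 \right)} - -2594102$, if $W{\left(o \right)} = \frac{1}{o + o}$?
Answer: $\frac{36317765}{14} \approx 2.5941 \cdot 10^{6}$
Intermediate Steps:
$N{\left(m \right)} = 6 + m$
$g{\left(j,p \right)} = 24$ ($g{\left(j,p \right)} = 4 + 2 \cdot 10 = 4 + 20 = 24$)
$W{\left(o \right)} = \frac{1}{2 o}$
$Z{\left(u \right)} = \frac{337}{14}$ ($Z{\left(u \right)} = 24 - \frac{1}{2 \left(-7\right)} = 24 - \frac{1}{2} \left(- \frac{1}{7}\right) = 24 - - \frac{1}{14} = 24 + \frac{1}{14} = \frac{337}{14}$)
$Z{\left(265 \right)} - -2594102 = \frac{337}{14} - -2594102 = \frac{337}{14} + 2594102 = \frac{36317765}{14}$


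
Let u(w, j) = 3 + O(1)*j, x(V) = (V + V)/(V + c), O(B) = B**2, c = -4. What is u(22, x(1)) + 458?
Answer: 1381/3 ≈ 460.33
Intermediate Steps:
x(V) = 2*V/(-4 + V) (x(V) = (V + V)/(V - 4) = (2*V)/(-4 + V) = 2*V/(-4 + V))
u(w, j) = 3 + j (u(w, j) = 3 + 1**2*j = 3 + 1*j = 3 + j)
u(22, x(1)) + 458 = (3 + 2*1/(-4 + 1)) + 458 = (3 + 2*1/(-3)) + 458 = (3 + 2*1*(-1/3)) + 458 = (3 - 2/3) + 458 = 7/3 + 458 = 1381/3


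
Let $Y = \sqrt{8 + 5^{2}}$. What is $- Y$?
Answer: $- \sqrt{33} \approx -5.7446$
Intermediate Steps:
$Y = \sqrt{33}$ ($Y = \sqrt{8 + 25} = \sqrt{33} \approx 5.7446$)
$- Y = - \sqrt{33}$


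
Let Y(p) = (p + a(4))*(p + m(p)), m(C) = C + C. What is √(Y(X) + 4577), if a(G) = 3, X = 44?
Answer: √10781 ≈ 103.83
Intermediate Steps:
m(C) = 2*C
Y(p) = 3*p*(3 + p) (Y(p) = (p + 3)*(p + 2*p) = (3 + p)*(3*p) = 3*p*(3 + p))
√(Y(X) + 4577) = √(3*44*(3 + 44) + 4577) = √(3*44*47 + 4577) = √(6204 + 4577) = √10781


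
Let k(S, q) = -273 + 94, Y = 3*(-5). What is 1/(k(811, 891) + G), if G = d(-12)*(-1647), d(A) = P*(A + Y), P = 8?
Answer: 1/355573 ≈ 2.8124e-6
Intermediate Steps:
Y = -15
d(A) = -120 + 8*A (d(A) = 8*(A - 15) = 8*(-15 + A) = -120 + 8*A)
k(S, q) = -179
G = 355752 (G = (-120 + 8*(-12))*(-1647) = (-120 - 96)*(-1647) = -216*(-1647) = 355752)
1/(k(811, 891) + G) = 1/(-179 + 355752) = 1/355573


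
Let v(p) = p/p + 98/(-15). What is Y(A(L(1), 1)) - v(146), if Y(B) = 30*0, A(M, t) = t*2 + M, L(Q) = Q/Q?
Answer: 83/15 ≈ 5.5333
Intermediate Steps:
L(Q) = 1
A(M, t) = M + 2*t (A(M, t) = 2*t + M = M + 2*t)
v(p) = -83/15 (v(p) = 1 + 98*(-1/15) = 1 - 98/15 = -83/15)
Y(B) = 0
Y(A(L(1), 1)) - v(146) = 0 - 1*(-83/15) = 0 + 83/15 = 83/15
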